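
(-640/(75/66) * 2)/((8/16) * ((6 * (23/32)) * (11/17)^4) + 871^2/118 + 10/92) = -20426227171328/116595742627605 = -0.18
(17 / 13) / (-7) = -17 / 91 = -0.19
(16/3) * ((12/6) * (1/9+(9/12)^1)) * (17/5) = 4216/135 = 31.23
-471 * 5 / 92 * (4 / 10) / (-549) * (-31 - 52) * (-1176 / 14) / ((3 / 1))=182434 / 4209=43.34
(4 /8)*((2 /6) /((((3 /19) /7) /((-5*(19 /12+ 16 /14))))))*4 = -21755 /54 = -402.87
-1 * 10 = -10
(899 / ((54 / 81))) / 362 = 2697 / 724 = 3.73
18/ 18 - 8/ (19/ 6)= -29/ 19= -1.53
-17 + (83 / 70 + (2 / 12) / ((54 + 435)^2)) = -15.81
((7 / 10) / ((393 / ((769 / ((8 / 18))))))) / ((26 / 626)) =74.20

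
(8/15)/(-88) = -1/165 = -0.01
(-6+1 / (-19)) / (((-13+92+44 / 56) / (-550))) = 41.72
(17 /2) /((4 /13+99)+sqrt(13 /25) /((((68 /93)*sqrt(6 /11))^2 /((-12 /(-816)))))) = 1410399016746803200 /16478053271170625707 -143241775659840*sqrt(13) /16478053271170625707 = 0.09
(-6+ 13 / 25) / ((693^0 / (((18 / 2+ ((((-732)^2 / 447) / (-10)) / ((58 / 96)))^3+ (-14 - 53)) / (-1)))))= -10790963897057809289506 / 252117400503125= -42801345.23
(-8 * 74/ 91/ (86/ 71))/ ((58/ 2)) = -21016/ 113477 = -0.19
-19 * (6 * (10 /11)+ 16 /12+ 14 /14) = -147.97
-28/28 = -1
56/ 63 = 8/ 9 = 0.89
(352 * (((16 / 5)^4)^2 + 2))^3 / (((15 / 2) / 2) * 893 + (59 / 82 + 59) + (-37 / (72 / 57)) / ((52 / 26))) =6804083581230976010731960267955276611584 / 398102104663848876953125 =17091302712343700.40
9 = 9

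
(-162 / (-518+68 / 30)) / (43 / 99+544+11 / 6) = 120285 / 209183374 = 0.00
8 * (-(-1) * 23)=184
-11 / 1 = -11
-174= -174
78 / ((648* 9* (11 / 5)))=0.01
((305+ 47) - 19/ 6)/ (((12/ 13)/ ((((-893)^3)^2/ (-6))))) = -31940196758758892318.15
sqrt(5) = 2.24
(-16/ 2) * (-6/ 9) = 16/ 3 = 5.33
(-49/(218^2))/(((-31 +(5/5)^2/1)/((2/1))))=49/712860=0.00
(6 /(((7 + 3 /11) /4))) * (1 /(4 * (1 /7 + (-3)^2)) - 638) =-5389593 /2560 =-2105.31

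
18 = 18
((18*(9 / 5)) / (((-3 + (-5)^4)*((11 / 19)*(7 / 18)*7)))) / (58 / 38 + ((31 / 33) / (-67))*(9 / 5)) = 17632323 / 800794211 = 0.02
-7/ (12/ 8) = -14/ 3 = -4.67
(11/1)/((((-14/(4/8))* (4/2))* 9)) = -11/504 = -0.02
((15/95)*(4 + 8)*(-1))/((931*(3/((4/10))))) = -24/88445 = -0.00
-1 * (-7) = 7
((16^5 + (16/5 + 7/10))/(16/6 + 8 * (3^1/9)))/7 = 31457397/1120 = 28086.96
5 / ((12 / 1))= 5 / 12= 0.42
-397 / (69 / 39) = -5161 / 23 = -224.39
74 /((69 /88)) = 6512 /69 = 94.38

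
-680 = -680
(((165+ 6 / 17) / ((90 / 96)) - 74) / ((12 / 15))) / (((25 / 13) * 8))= 56563 / 6800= 8.32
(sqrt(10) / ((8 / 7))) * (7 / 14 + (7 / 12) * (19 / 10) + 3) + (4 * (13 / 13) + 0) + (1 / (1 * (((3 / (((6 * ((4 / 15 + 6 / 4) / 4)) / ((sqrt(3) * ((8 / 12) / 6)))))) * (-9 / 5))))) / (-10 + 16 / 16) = 53 * sqrt(3) / 324 + 4 + 3871 * sqrt(10) / 960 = 17.03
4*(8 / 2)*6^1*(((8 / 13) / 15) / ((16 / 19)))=304 / 65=4.68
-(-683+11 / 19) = 12966 / 19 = 682.42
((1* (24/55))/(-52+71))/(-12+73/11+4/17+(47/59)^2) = -355062/69473405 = -0.01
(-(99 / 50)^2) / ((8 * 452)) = -9801 / 9040000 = -0.00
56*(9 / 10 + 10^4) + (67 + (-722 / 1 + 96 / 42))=559397.69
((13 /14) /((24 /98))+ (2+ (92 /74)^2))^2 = 58117155625 /1079516736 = 53.84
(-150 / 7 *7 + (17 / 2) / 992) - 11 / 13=-3890403 / 25792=-150.84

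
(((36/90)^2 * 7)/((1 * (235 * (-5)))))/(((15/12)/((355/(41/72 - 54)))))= 572544/113005625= 0.01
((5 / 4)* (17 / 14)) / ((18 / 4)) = 85 / 252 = 0.34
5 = 5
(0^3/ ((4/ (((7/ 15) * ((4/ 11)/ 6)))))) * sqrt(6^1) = 0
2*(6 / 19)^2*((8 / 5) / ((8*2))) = 36 / 1805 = 0.02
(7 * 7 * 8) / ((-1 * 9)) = -392 / 9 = -43.56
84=84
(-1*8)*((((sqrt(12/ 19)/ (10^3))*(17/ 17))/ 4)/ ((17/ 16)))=-8*sqrt(57)/ 40375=-0.00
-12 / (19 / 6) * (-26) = 1872 / 19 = 98.53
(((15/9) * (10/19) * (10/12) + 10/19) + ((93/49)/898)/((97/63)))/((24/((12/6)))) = 131237657/1251190584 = 0.10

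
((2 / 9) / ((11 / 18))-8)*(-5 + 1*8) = -252 / 11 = -22.91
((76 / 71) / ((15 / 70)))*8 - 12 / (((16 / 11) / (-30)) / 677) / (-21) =-23673997 / 2982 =-7938.97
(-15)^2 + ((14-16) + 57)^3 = 166600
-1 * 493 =-493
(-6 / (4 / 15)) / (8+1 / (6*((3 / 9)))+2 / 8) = -18 / 7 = -2.57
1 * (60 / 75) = 0.80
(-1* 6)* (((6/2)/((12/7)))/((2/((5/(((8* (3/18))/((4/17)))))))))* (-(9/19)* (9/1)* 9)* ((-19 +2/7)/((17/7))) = -30082185/21964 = -1369.61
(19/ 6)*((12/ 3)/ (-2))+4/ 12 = -6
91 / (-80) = -91 / 80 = -1.14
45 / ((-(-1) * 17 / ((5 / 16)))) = 225 / 272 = 0.83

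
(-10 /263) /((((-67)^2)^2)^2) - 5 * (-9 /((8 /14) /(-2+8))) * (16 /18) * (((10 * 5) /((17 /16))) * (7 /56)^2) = 560677945786332060580 /1815528586355741911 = 308.82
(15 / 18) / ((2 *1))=5 / 12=0.42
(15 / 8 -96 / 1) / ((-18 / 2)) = 251 / 24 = 10.46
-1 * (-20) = 20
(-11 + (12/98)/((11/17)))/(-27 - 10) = 5827/19943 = 0.29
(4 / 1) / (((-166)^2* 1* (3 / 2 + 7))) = 2 / 117113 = 0.00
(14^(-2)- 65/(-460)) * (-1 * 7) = -165/161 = -1.02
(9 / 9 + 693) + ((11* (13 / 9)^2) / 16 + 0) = 901283 / 1296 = 695.43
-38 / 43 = -0.88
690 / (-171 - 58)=-690 / 229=-3.01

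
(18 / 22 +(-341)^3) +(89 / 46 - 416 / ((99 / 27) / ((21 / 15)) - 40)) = -15750094305489 / 397210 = -39651807.12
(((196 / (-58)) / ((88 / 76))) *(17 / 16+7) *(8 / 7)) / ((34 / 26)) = -223041 / 10846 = -20.56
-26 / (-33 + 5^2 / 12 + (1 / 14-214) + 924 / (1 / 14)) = -2184 / 1066057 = -0.00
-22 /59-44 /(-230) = -1232 /6785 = -0.18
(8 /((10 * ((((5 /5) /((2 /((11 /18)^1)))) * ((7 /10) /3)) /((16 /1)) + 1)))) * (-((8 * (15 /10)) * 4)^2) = -31850496 /17357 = -1835.02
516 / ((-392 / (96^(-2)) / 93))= -0.01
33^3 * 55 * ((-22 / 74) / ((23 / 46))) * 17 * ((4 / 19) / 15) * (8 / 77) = -143364672 / 4921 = -29133.24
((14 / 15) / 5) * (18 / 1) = 3.36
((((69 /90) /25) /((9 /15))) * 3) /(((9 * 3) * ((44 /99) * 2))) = 23 /3600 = 0.01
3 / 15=1 / 5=0.20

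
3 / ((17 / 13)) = 39 / 17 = 2.29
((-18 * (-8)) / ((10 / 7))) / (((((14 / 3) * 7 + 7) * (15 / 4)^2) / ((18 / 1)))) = 6912 / 2125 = 3.25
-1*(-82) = 82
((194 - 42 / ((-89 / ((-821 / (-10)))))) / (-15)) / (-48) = 103571 / 320400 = 0.32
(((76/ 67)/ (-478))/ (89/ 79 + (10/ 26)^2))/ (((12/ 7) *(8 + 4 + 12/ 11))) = -19532513/ 235420307712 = -0.00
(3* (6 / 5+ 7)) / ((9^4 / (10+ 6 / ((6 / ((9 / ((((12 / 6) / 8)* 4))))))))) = 779 / 10935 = 0.07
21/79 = 0.27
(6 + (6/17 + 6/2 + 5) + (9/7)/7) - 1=11276/833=13.54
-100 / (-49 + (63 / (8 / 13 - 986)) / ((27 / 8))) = 274500 / 134557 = 2.04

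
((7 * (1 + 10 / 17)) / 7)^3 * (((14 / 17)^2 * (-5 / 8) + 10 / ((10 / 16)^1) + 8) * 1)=268220241 / 2839714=94.45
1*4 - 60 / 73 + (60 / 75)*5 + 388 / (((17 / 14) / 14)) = 5560412 / 1241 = 4480.59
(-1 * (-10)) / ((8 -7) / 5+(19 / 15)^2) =1125 / 203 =5.54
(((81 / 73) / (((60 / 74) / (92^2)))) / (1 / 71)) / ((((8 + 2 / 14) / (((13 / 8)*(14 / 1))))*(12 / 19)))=2655684213 / 730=3637923.58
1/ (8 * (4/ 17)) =17/ 32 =0.53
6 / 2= 3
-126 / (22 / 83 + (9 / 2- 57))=20916 / 8671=2.41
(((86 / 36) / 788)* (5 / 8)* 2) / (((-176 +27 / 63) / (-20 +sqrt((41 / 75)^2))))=439159 / 1045928160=0.00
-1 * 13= -13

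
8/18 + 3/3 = 13/9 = 1.44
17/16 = 1.06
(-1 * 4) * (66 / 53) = -4.98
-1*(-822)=822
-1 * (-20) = 20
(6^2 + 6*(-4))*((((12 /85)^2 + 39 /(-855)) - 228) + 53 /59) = -22074668872 /8099225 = -2725.53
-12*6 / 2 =-36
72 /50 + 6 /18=133 /75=1.77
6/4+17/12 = 35/12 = 2.92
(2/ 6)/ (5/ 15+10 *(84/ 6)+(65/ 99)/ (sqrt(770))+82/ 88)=0.00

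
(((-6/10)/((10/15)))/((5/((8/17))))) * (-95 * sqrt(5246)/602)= 342 * sqrt(5246)/25585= 0.97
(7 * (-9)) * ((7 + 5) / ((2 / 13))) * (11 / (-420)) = 1287 / 10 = 128.70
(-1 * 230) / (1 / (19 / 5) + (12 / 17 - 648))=0.36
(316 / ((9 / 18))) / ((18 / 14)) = 4424 / 9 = 491.56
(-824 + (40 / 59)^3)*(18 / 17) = -3045029328 / 3491443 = -872.14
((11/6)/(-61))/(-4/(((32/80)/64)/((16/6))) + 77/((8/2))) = 22/1235189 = 0.00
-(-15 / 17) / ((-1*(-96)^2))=-0.00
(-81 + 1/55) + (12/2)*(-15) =-9404/55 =-170.98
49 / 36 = 1.36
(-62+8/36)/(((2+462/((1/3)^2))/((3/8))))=-139/24960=-0.01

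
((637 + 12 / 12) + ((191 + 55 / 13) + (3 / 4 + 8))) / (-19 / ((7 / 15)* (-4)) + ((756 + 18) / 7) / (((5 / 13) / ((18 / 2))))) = 218915 / 675363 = 0.32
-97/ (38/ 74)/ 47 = -3589/ 893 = -4.02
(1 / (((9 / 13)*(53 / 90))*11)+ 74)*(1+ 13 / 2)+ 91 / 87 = 557.72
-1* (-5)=5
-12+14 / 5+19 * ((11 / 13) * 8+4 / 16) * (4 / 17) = 24509 / 1105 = 22.18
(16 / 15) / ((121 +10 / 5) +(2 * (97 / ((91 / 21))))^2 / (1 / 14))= 0.00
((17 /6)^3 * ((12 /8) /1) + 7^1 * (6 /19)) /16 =99395 /43776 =2.27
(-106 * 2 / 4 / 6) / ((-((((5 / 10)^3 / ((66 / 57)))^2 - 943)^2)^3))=23409809937508542839850532864 / 1863422010515725610433711249513986721284812947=0.00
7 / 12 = 0.58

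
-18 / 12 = -3 / 2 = -1.50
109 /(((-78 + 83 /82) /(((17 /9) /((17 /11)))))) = -98318 /56817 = -1.73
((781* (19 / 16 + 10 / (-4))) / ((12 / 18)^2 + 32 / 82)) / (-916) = 78597 / 58624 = 1.34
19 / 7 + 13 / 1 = 110 / 7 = 15.71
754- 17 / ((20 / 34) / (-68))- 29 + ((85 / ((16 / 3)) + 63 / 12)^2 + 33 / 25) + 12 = 20175553 / 6400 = 3152.43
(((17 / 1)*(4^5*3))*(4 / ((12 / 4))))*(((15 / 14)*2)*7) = 1044480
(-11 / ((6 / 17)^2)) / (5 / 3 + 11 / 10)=-15895 / 498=-31.92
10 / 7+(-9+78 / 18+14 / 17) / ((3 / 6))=-2234 / 357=-6.26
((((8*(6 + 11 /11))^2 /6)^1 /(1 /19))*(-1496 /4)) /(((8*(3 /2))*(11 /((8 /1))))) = -2025856 /9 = -225095.11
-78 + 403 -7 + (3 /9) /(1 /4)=958 /3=319.33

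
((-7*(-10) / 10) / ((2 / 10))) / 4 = 35 / 4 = 8.75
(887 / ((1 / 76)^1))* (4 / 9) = 269648 / 9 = 29960.89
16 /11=1.45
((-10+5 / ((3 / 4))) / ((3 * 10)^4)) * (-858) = 143 / 40500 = 0.00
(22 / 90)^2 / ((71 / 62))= 0.05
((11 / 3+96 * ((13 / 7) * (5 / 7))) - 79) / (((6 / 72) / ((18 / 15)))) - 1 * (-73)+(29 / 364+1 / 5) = 10475791 / 12740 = 822.28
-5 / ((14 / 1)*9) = -5 / 126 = -0.04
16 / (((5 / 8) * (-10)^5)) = -0.00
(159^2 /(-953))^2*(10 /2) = 3195644805 /908209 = 3518.62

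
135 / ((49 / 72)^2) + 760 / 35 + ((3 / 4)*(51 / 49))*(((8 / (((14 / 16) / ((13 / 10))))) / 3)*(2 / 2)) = 316.29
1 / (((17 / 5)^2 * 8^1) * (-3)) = -0.00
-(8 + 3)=-11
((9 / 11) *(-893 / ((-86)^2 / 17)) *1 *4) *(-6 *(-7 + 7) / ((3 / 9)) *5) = 0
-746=-746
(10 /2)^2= 25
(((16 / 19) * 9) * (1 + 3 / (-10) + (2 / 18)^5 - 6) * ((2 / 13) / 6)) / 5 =-0.21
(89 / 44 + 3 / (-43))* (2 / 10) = 0.39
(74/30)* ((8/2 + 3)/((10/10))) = 259/15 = 17.27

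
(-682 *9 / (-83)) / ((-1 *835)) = -6138 / 69305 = -0.09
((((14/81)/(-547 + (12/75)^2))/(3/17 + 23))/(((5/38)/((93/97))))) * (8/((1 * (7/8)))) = -160208000/176379758037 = -0.00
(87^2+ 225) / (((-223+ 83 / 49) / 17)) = -3246201 / 5422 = -598.71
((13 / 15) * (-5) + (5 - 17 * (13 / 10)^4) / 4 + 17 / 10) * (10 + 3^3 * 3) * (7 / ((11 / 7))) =-7235222449 / 1320000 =-5481.23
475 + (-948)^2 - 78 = 899101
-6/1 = -6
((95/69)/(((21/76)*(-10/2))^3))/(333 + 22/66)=-1042568/665634375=-0.00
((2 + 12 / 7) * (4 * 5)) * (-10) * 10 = -52000 / 7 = -7428.57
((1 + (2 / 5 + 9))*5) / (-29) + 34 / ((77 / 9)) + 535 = 1199525 / 2233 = 537.18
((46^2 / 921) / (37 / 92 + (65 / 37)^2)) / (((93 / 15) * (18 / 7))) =4663854440 / 112895707527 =0.04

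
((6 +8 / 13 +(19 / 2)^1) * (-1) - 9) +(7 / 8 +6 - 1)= -2001 / 104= -19.24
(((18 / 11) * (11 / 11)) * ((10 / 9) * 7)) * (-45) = -6300 / 11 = -572.73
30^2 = 900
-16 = -16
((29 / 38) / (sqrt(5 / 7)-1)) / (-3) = 29 * sqrt(35) / 228 + 203 / 228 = 1.64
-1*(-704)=704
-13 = -13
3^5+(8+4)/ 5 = 1227/ 5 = 245.40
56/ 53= 1.06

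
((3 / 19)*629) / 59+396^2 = 175792623 / 1121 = 156817.68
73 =73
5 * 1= 5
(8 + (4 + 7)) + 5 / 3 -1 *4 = 50 / 3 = 16.67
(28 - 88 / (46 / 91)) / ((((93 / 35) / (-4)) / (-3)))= -470400 / 713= -659.75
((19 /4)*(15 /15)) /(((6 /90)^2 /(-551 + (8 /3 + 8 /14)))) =-16391775 /28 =-585420.54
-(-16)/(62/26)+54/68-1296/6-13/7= -1551987/7378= -210.35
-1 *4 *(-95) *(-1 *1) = -380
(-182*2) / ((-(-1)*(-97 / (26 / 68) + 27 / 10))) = 47320 / 32629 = 1.45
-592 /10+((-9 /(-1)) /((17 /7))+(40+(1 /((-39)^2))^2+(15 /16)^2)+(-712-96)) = -41410841416427 /50340476160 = -822.62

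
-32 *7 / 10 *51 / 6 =-952 / 5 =-190.40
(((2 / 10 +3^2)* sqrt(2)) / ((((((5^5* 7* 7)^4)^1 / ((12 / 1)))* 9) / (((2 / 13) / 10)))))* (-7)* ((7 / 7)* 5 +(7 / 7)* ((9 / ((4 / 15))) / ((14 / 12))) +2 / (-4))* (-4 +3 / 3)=3312* sqrt(2) / 13744356632232666015625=0.00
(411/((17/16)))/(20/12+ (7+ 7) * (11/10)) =6165/272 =22.67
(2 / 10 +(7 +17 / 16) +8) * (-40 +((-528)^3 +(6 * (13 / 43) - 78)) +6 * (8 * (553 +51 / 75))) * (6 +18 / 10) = -18668335773.89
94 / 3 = 31.33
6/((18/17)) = 17/3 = 5.67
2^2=4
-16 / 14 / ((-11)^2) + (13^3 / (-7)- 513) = -826.87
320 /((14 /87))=13920 /7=1988.57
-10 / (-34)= 5 / 17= 0.29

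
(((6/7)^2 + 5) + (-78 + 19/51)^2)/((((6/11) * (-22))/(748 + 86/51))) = -1049716176875/2785671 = -376827.05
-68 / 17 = -4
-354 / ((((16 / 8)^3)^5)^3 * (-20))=177 / 351843720888320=0.00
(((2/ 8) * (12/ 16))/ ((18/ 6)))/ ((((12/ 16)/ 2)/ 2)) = 1/ 3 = 0.33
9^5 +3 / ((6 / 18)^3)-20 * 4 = 59050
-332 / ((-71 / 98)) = 32536 / 71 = 458.25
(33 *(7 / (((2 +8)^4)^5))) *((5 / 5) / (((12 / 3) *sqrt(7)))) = 33 *sqrt(7) / 400000000000000000000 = 0.00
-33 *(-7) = 231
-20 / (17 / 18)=-360 / 17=-21.18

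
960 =960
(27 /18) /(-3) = -1 /2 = -0.50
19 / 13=1.46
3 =3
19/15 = 1.27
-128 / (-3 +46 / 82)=1312 / 25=52.48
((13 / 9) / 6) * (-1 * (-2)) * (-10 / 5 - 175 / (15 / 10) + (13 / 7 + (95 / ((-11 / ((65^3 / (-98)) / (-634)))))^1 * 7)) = -1462273397 / 7908516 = -184.90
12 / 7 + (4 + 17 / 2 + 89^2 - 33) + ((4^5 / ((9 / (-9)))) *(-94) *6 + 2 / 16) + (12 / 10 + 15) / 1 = 163927271 / 280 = 585454.54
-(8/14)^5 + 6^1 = 99818/16807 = 5.94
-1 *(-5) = 5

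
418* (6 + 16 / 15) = 2953.87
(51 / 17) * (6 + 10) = 48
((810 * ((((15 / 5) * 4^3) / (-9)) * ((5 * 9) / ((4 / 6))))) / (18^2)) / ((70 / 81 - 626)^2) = -1476225 / 160250281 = -0.01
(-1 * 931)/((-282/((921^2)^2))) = 2375412805990.82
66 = 66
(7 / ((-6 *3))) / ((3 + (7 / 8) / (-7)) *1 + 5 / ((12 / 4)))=-0.09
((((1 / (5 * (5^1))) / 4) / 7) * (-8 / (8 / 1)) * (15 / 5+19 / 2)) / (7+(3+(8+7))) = -1 / 1400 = -0.00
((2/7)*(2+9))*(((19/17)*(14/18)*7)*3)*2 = 5852/51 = 114.75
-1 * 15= -15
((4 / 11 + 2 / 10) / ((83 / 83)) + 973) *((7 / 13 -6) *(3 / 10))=-5702649 / 3575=-1595.15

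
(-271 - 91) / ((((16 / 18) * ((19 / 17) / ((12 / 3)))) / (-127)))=3517011 / 19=185105.84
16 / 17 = 0.94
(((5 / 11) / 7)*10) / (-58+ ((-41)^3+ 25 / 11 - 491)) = -0.00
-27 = -27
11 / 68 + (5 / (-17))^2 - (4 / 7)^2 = -4433 / 56644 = -0.08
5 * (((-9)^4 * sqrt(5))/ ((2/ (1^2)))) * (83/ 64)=2722815 * sqrt(5)/ 128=47565.62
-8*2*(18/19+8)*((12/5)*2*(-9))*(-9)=-1057536/19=-55659.79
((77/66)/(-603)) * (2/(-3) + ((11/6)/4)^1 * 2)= -7/14472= -0.00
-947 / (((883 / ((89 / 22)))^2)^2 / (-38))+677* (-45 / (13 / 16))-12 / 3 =-34711312449713786991627 / 925650189207344744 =-37499.38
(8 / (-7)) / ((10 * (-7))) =4 / 245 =0.02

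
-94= -94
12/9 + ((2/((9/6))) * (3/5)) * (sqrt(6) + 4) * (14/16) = 7 * sqrt(6)/10 + 62/15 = 5.85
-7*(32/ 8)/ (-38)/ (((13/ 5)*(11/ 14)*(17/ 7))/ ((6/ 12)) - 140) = -3430/ 605511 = -0.01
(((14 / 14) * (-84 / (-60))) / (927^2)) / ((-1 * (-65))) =7 / 279281925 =0.00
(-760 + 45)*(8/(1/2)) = -11440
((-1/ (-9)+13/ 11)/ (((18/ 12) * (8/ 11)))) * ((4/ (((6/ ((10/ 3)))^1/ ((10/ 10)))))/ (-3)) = -640/ 729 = -0.88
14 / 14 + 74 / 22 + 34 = 422 / 11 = 38.36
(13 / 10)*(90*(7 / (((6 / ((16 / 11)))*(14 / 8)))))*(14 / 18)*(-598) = -1741376 / 33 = -52768.97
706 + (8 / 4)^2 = 710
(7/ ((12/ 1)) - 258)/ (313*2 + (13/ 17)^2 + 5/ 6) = -892721/ 2175886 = -0.41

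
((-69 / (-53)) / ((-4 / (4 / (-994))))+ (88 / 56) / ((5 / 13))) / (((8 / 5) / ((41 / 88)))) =44139083 / 37088128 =1.19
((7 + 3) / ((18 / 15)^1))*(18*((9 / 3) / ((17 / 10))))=4500 / 17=264.71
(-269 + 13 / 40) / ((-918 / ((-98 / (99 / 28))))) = -335111 / 41310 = -8.11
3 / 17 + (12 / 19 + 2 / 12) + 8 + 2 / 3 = 18685 / 1938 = 9.64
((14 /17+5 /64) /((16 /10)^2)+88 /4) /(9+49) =1556429 /4038656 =0.39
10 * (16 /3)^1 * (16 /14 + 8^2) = 24320 /7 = 3474.29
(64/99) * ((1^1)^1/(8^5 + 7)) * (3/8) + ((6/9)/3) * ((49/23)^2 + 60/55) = 31121234/24876225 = 1.25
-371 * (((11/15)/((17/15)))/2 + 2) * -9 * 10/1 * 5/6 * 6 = 6594525/17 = 387913.24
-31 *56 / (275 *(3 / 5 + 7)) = -0.83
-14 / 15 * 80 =-224 / 3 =-74.67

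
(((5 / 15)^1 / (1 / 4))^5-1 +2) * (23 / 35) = 4163 / 1215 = 3.43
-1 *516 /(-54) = 86 /9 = 9.56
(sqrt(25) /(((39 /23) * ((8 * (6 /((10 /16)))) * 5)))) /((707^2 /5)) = 575 /7485738624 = 0.00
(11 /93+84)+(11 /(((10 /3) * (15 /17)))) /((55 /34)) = 1004752 /11625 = 86.43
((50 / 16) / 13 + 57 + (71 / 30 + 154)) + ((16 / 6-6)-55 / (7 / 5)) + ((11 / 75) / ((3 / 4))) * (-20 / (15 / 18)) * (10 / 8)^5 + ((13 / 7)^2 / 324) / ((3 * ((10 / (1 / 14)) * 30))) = 203702903141 / 1300244400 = 156.67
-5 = -5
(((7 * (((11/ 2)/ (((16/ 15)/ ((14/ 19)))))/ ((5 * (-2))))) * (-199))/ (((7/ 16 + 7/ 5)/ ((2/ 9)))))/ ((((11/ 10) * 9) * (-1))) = -9950/ 1539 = -6.47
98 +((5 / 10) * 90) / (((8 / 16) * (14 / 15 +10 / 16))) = 29126 / 187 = 155.75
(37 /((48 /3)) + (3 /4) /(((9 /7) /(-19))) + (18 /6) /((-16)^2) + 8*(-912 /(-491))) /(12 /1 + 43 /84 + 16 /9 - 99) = -48307791 /670808128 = -0.07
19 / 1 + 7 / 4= 20.75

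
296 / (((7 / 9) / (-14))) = -5328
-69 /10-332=-3389 /10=-338.90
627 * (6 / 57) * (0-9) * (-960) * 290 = 165369600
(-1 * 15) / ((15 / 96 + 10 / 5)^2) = -5120 / 1587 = -3.23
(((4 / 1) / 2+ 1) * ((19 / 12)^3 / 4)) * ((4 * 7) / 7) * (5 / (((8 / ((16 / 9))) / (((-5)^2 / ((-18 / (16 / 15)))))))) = -171475 / 8748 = -19.60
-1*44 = -44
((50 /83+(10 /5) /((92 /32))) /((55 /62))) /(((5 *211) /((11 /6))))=25606 /10069975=0.00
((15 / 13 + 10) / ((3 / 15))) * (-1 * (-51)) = 36975 / 13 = 2844.23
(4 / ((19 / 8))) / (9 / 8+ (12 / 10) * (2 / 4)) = 1280 / 1311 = 0.98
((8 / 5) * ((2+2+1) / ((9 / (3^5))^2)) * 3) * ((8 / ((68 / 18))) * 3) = 1889568 / 17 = 111151.06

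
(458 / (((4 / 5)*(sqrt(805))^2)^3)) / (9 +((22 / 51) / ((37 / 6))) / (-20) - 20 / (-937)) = 0.00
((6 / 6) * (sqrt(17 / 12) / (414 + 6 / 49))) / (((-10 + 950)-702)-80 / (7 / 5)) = 343 * sqrt(51) / 154138032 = 0.00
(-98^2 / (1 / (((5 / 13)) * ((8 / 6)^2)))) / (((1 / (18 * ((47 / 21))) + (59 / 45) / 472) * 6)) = -722220800 / 18213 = -39654.14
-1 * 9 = -9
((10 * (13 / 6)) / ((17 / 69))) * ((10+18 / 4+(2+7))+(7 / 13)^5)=2010704275 / 971074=2070.60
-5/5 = -1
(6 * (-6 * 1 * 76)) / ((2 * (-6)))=228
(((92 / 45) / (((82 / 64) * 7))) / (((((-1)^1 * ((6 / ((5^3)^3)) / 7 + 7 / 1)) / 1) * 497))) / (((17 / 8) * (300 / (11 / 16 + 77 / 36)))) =-0.00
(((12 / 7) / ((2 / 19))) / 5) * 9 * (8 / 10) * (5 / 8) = 513 / 35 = 14.66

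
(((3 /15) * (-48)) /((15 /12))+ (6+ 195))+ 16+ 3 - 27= 4633 /25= 185.32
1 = 1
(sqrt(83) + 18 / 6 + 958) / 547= sqrt(83) / 547 + 961 / 547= 1.77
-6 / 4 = -3 / 2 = -1.50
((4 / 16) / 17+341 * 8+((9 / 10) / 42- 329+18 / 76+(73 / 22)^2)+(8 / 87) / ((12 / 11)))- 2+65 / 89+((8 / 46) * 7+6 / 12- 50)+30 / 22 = 6905371941821893 / 2923306002540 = 2362.18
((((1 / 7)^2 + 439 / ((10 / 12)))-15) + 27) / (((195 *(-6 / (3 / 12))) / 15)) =-1.73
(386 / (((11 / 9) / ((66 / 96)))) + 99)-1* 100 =1729 / 8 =216.12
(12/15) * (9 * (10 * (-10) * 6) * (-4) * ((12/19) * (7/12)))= 120960/19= 6366.32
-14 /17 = -0.82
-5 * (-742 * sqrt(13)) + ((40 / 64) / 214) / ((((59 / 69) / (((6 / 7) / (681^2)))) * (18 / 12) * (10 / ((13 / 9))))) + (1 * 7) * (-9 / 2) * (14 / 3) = -72303051974029 / 491857496424 + 3710 * sqrt(13) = 13229.60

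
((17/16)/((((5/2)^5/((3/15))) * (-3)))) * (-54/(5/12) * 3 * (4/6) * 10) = 29376/15625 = 1.88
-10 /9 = -1.11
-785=-785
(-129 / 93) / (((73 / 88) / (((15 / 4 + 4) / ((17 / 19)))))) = -17974 / 1241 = -14.48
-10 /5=-2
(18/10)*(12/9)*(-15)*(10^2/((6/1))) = -600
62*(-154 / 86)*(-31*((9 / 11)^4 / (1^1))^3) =3799806983815374 / 12268401836273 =309.72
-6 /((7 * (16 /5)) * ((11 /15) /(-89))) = 20025 /616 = 32.51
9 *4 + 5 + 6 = 47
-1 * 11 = -11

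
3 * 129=387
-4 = -4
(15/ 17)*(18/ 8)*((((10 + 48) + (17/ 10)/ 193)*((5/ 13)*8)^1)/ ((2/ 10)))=75570975/ 42653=1771.76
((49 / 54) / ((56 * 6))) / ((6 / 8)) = 7 / 1944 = 0.00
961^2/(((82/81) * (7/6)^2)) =1346493618/2009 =670230.77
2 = 2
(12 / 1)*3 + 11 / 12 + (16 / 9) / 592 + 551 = 783109 / 1332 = 587.92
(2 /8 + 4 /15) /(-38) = -31 /2280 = -0.01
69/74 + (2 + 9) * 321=261363/74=3531.93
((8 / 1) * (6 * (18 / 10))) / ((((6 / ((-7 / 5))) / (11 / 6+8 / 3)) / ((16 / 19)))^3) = -256048128 / 4286875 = -59.73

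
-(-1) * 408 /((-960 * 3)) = -17 /120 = -0.14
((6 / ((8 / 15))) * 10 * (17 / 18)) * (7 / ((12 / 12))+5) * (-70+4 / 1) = -84150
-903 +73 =-830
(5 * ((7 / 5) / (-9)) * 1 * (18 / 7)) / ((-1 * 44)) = 1 / 22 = 0.05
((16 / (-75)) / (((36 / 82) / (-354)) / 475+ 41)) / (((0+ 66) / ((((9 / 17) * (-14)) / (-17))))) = -2573816 / 74881379969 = -0.00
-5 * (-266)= 1330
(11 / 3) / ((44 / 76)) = 19 / 3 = 6.33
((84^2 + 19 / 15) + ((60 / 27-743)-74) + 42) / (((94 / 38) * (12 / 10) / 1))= 2686619 / 1269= 2117.12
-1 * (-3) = 3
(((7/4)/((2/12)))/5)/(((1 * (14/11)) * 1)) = 33/20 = 1.65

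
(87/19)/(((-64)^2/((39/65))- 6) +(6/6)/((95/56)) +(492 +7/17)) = 22185/35434721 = 0.00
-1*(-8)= 8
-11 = -11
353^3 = 43986977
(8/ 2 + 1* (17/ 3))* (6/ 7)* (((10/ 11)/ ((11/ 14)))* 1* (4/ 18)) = 2320/ 1089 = 2.13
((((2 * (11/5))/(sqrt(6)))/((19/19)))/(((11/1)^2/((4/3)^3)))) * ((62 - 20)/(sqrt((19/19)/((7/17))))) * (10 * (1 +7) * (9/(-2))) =-7168 * sqrt(714)/561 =-341.42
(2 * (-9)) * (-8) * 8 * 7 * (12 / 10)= 48384 / 5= 9676.80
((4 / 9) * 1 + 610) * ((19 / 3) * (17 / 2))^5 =9657645749574721 / 34992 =275995820461.10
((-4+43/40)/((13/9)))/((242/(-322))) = 2.69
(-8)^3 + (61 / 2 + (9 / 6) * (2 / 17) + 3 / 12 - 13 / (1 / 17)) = -47741 / 68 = -702.07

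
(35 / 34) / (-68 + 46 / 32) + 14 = 50638 / 3621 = 13.98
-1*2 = -2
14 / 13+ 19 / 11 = 401 / 143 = 2.80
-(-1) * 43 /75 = 43 /75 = 0.57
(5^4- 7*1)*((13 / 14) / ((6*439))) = 1339 / 6146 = 0.22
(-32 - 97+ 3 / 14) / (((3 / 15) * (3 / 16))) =-24040 / 7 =-3434.29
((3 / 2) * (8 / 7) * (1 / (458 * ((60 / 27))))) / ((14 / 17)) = 459 / 224420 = 0.00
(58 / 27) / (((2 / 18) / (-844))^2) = 123946464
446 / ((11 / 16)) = 648.73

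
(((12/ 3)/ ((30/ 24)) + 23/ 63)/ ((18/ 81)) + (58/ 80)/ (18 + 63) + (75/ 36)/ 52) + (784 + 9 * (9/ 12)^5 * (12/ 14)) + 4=3041512861/ 3773952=805.92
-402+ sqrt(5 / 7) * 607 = -402+ 607 * sqrt(35) / 7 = 111.01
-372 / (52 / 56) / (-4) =1302 / 13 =100.15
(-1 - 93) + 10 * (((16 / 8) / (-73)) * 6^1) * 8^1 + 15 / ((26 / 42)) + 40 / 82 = -3207351 / 38909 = -82.43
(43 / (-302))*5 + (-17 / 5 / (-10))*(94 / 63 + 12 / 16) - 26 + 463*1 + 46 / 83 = 13820936033 / 31583160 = 437.60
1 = 1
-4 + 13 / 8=-19 / 8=-2.38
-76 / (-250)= 38 / 125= 0.30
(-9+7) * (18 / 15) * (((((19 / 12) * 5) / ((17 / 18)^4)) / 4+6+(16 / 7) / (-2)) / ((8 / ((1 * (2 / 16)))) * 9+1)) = -0.03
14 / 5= 2.80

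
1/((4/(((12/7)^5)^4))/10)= 9584399981118687805440/79792266297612001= 120116.90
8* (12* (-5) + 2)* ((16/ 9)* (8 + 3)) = -81664/ 9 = -9073.78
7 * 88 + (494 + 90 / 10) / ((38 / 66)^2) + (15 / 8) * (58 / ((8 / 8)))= 3237607 / 1444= 2242.11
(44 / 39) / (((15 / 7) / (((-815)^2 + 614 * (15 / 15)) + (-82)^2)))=206841404 / 585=353575.05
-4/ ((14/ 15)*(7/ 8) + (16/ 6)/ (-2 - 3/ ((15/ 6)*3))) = 720/ 53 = 13.58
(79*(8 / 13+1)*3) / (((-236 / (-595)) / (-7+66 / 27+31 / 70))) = -24357991 / 6136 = -3969.69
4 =4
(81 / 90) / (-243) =-1 / 270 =-0.00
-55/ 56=-0.98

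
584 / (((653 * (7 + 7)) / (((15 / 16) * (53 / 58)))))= 58035 / 1060472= 0.05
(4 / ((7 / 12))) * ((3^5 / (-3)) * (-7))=3888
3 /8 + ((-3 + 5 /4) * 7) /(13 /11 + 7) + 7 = 5.88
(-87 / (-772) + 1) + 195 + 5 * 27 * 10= 1193599 / 772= 1546.11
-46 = -46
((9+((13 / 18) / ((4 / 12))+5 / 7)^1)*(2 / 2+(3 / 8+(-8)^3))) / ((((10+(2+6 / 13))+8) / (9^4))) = -3050219835 / 1568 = -1945293.26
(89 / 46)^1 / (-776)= -89 / 35696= -0.00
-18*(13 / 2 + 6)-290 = -515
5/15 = 0.33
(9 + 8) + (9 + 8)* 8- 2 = 151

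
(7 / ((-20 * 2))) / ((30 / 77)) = -539 / 1200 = -0.45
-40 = -40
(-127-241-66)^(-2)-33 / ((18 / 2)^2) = -2071889 / 5085612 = -0.41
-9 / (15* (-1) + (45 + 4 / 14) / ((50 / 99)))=-1050 / 8711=-0.12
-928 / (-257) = 928 / 257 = 3.61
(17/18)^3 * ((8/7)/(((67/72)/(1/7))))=39304/265923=0.15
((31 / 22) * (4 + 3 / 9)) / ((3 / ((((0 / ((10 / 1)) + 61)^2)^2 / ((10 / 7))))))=39059117461 / 1980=19726827.00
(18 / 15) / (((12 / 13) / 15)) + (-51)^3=-132631.50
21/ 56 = 3/ 8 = 0.38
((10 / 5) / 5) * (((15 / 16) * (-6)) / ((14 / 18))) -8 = -305 / 28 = -10.89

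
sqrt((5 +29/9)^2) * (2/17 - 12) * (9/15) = -14948/255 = -58.62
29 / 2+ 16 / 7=235 / 14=16.79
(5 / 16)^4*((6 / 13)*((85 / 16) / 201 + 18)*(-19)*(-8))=688429375 / 57081856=12.06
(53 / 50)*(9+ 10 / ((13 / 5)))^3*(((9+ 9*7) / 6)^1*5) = 1481073234 / 10985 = 134826.88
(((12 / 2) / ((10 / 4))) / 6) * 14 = 28 / 5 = 5.60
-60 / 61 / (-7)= 60 / 427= 0.14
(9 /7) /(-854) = -0.00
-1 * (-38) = 38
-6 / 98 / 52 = -0.00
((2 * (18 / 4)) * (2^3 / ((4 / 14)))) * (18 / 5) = 4536 / 5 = 907.20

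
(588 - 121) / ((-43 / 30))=-14010 / 43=-325.81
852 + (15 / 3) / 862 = 734429 / 862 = 852.01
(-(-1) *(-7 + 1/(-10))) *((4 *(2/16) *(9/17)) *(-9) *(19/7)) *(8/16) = 109269/4760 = 22.96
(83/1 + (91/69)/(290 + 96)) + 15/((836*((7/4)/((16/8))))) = 3235072139/38965542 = 83.02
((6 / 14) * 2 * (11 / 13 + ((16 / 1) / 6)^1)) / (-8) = -137 / 364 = -0.38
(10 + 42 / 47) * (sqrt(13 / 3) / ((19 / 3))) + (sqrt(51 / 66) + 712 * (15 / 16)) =sqrt(374) / 22 + 512 * sqrt(39) / 893 + 1335 / 2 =671.96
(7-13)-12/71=-438/71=-6.17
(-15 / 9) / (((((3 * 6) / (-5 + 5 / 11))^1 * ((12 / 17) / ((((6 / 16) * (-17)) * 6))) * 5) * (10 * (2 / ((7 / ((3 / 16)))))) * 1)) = -10115 / 1188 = -8.51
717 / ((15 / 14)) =3346 / 5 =669.20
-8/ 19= -0.42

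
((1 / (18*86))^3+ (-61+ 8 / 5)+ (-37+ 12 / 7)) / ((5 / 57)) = -233571029023207 / 216386251200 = -1079.42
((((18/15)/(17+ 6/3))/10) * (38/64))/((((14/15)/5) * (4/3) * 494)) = 27/885248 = 0.00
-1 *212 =-212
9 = 9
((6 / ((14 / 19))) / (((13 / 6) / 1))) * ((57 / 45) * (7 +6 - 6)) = 2166 / 65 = 33.32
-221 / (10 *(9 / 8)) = -884 / 45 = -19.64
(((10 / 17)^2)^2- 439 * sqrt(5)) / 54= 5000 / 2255067- 439 * sqrt(5) / 54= -18.18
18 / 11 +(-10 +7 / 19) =-1671 / 209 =-8.00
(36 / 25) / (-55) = -36 / 1375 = -0.03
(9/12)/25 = 0.03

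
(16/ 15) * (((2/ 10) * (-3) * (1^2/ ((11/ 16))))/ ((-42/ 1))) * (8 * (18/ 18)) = 1024/ 5775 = 0.18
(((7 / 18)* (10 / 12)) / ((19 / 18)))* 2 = 35 / 57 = 0.61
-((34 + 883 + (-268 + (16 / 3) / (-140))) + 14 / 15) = -68239 / 105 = -649.90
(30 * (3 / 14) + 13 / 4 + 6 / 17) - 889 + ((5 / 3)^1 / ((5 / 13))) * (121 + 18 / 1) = -276.64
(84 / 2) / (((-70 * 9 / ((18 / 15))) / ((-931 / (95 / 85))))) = 1666 / 25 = 66.64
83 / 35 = 2.37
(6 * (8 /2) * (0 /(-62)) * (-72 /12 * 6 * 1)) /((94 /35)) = 0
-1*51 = -51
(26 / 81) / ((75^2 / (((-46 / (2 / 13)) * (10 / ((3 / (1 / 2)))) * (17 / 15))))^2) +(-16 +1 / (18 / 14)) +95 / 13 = -21350397600268 / 2698723828125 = -7.91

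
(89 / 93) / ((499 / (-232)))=-20648 / 46407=-0.44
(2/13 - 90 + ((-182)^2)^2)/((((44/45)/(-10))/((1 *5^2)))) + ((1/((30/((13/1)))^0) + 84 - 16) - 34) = -280533908356.61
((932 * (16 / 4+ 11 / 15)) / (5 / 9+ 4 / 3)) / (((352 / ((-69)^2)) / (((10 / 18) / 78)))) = 224.99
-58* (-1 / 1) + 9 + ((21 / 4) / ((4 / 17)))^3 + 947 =49652637 / 4096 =12122.23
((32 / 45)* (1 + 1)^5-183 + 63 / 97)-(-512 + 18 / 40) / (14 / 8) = 132.72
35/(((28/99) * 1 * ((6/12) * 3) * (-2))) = -165/4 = -41.25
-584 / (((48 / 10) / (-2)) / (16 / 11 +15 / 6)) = 10585 / 11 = 962.27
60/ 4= 15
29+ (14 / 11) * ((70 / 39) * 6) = 6107 / 143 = 42.71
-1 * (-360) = 360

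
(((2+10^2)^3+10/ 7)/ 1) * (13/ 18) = 48285029/ 63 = 766429.03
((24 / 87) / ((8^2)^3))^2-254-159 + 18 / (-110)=-20520155444412361 / 49665928069120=-413.16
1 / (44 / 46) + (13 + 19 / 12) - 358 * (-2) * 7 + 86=674999 / 132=5113.63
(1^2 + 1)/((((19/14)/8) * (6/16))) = 1792/57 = 31.44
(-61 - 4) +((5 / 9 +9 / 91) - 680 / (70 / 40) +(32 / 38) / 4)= -7044565 / 15561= -452.71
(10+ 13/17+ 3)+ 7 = 353/17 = 20.76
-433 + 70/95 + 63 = -7016/19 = -369.26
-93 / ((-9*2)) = 31 / 6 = 5.17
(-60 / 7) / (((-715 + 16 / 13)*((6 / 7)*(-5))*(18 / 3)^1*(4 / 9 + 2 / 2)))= -1 / 3093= -0.00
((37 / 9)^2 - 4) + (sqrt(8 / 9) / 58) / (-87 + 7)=1045 / 81 - sqrt(2) / 6960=12.90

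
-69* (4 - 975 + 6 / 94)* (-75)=-236155950 / 47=-5024594.68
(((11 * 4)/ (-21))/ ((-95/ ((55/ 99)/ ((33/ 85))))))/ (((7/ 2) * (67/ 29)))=0.00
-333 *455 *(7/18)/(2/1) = -117845/4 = -29461.25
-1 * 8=-8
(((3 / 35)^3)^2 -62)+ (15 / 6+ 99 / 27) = -615818980001 / 11029593750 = -55.83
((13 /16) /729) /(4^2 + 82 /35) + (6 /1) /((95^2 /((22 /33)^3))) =17418887 /67581799200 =0.00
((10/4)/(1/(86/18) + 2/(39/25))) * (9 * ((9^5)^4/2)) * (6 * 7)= 19267042701222353771316765/5002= 3851867793127219866316.83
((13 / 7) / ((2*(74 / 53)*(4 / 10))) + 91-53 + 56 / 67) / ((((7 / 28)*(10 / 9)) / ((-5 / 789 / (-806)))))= 16866477 / 14713816936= 0.00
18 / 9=2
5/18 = 0.28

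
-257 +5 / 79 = -20298 / 79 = -256.94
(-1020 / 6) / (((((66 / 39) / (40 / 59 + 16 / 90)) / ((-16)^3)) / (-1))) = -352105.93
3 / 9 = 1 / 3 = 0.33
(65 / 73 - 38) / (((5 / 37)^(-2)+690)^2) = -39375 / 588527971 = -0.00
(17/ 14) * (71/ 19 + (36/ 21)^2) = 105655/ 13034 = 8.11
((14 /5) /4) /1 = 7 /10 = 0.70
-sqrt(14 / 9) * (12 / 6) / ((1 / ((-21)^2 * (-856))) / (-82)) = -20636448 * sqrt(14) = -77214518.10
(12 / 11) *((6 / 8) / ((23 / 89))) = 801 / 253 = 3.17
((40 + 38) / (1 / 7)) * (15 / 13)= 630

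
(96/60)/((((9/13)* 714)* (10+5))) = 52/240975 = 0.00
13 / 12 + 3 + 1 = 61 / 12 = 5.08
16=16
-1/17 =-0.06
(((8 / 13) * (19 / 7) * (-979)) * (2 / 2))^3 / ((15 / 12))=-13180710780520448 / 3767855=-3498200111.34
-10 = -10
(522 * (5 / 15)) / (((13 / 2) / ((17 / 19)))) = 5916 / 247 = 23.95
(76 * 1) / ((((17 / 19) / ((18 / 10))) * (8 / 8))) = 12996 / 85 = 152.89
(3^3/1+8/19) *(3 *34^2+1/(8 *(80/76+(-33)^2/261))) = 41615149567/437608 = 95096.87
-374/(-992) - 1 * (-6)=3163/496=6.38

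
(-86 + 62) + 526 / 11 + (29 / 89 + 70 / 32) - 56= -464727 / 15664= -29.67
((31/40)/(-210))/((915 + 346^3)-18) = -31/347950117200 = -0.00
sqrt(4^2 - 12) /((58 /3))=3 /29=0.10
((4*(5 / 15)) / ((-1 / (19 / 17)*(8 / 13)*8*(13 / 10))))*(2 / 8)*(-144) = 285 / 34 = 8.38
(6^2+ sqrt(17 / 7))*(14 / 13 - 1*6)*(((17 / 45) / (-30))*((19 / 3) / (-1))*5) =-41344 / 585 - 10336*sqrt(119) / 36855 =-73.73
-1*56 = -56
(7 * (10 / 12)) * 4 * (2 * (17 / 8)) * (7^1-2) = 2975 / 6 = 495.83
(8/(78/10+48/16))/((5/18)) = 8/3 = 2.67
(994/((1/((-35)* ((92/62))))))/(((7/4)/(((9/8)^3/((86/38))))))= -791653905/42656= -18559.03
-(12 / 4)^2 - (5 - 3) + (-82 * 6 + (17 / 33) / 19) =-315364 / 627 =-502.97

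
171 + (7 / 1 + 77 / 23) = 4171 / 23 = 181.35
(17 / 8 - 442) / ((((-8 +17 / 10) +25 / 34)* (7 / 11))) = 299115 / 2408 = 124.22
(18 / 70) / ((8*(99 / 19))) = 19 / 3080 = 0.01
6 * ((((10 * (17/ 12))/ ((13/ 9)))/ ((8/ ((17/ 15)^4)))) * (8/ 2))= 1419857/ 29250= 48.54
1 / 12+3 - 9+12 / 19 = -1205 / 228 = -5.29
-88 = -88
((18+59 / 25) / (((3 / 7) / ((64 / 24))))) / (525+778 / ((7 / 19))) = 199528 / 4152825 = 0.05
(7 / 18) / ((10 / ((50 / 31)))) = 35 / 558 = 0.06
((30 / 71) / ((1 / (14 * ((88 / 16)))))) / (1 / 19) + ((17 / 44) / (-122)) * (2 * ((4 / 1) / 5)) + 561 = 280882748 / 238205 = 1179.16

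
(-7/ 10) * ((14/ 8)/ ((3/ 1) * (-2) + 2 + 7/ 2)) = 49/ 20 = 2.45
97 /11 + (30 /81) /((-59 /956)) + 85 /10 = 396613 /35046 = 11.32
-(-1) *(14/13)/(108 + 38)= 7/949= 0.01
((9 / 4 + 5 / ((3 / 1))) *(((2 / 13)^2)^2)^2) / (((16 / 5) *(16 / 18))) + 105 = 171303452115 / 1631461442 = 105.00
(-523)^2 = 273529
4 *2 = 8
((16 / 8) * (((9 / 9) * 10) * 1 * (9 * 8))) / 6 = 240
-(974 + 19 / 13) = -12681 / 13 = -975.46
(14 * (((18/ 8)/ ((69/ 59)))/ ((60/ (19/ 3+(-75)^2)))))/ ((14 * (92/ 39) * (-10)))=-6478849/ 846400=-7.65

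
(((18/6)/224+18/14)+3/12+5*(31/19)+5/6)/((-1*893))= -134579/11401824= -0.01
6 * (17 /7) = 102 /7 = 14.57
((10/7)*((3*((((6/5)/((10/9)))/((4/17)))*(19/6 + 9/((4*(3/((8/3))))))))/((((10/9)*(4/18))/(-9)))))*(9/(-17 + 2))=31118823/14000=2222.77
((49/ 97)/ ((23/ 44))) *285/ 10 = 61446/ 2231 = 27.54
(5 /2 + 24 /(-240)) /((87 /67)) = 268 /145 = 1.85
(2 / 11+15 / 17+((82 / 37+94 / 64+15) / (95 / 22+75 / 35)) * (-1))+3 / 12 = -173792497 / 110150480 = -1.58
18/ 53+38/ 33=2608/ 1749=1.49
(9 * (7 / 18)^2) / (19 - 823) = -0.00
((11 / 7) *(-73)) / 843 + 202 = 1191199 / 5901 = 201.86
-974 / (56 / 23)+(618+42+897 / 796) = 363700 / 1393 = 261.09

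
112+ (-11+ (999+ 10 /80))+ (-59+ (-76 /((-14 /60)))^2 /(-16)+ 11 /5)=-10951083 /1960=-5587.29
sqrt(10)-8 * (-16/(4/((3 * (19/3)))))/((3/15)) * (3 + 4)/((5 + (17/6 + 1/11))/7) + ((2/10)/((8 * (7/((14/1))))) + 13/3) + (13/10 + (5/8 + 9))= sqrt(10) + 1180723951/62760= 18816.48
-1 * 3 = -3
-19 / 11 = -1.73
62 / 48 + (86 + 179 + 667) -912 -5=391 / 24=16.29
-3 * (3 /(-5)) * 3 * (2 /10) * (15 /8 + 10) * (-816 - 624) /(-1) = 18468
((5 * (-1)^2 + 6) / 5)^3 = 1331 / 125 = 10.65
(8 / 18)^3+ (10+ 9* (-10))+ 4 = -75.91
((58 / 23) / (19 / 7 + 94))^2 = 164836 / 242456041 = 0.00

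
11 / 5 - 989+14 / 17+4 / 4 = -984.98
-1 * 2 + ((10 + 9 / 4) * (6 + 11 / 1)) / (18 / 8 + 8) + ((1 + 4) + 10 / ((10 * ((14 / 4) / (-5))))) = 21.89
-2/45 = -0.04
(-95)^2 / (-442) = -9025 / 442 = -20.42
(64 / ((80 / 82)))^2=107584 / 25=4303.36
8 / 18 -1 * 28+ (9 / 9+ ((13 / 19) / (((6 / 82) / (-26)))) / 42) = -38716 / 1197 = -32.34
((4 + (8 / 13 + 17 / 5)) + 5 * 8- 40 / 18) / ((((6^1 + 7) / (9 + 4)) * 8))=5.72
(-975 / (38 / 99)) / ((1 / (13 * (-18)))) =11293425 / 19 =594390.79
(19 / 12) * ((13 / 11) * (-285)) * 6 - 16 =-70747 / 22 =-3215.77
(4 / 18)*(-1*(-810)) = 180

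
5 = 5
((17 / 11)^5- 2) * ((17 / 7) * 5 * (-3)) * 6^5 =-2176716434400 / 1127357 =-1930813.78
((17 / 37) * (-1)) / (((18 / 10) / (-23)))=1955 / 333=5.87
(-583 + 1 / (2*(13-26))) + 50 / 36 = -68053 / 117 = -581.65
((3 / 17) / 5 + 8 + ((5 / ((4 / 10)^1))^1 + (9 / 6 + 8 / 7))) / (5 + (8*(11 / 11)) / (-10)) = 5.52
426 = 426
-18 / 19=-0.95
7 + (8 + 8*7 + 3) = 74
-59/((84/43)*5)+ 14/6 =-519/140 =-3.71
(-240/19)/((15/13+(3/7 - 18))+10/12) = 131040/161671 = 0.81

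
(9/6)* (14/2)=21/2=10.50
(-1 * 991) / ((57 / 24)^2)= -63424 / 361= -175.69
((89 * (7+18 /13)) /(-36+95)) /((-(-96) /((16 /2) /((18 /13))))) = 9701 /12744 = 0.76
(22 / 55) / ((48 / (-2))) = -0.02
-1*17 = -17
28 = 28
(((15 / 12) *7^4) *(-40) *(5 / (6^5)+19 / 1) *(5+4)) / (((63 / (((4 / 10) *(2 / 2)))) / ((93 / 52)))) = -7855075585 / 33696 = -233115.97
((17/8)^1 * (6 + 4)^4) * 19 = 403750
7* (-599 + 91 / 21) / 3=-12488 / 9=-1387.56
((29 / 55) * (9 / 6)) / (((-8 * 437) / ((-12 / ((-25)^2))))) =261 / 60087500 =0.00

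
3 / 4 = 0.75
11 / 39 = 0.28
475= 475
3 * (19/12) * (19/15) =361/60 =6.02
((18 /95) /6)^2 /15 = 3 /45125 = 0.00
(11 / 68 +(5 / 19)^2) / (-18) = -5671 / 441864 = -0.01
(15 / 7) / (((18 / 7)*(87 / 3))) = 5 / 174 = 0.03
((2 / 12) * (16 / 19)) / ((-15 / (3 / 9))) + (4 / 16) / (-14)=-3013 / 143640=-0.02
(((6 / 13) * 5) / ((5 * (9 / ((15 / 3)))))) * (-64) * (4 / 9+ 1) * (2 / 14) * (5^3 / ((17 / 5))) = -400000 / 3213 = -124.49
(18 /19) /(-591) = -6 /3743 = -0.00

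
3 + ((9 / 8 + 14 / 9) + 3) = 625 / 72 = 8.68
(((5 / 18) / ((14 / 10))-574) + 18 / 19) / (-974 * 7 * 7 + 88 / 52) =0.01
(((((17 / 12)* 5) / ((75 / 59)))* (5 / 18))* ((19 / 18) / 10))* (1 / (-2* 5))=-19057 / 1166400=-0.02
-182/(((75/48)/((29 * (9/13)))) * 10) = -233.86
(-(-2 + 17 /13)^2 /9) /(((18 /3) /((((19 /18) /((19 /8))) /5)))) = -2 /2535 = -0.00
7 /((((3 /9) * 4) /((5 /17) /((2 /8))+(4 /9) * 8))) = 1267 /51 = 24.84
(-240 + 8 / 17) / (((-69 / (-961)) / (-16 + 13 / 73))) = 1506578920 / 28543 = 52782.78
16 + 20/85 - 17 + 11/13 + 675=149193/221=675.08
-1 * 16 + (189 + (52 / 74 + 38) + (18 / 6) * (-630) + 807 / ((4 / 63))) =1632729 / 148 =11031.95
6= 6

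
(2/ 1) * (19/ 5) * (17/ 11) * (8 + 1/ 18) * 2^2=37468/ 99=378.46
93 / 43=2.16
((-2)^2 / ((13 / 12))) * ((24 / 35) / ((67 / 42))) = 6912 / 4355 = 1.59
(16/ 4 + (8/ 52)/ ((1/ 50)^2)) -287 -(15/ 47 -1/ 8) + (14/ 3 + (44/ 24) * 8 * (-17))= -2100551/ 14664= -143.25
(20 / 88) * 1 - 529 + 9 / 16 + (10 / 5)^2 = -524.21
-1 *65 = -65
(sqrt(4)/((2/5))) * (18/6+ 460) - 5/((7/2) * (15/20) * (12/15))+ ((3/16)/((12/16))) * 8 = 48607/21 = 2314.62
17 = 17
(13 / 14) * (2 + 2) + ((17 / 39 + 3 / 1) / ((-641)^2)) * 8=3.71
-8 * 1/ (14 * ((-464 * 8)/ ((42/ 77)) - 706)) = 0.00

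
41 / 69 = 0.59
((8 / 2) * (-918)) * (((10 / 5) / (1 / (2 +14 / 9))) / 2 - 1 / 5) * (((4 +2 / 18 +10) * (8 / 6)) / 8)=-1304036 / 45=-28978.58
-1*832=-832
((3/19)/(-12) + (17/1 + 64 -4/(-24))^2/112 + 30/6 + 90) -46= 8258995/76608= 107.81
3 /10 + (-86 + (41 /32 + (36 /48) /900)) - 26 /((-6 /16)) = -36203 /2400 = -15.08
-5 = -5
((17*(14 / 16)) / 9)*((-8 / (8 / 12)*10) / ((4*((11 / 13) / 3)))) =-7735 / 44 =-175.80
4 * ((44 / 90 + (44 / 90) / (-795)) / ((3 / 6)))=139744 / 35775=3.91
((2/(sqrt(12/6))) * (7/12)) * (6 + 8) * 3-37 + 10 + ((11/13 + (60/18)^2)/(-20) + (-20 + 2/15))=-12.82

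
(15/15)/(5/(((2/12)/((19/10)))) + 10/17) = 17/979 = 0.02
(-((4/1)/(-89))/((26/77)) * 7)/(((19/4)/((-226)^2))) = 220239712/21983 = 10018.64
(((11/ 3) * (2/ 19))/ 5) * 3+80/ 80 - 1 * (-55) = 5342/ 95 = 56.23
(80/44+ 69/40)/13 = 1559/5720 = 0.27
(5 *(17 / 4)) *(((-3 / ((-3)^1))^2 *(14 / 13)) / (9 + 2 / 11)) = 6545 / 2626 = 2.49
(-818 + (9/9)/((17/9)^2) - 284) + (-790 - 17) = -551620/289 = -1908.72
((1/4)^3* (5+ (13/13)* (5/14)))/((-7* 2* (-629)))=75/7890176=0.00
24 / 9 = 8 / 3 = 2.67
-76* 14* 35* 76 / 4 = -707560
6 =6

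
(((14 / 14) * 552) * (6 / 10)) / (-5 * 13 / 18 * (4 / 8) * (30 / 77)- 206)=-765072 / 477485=-1.60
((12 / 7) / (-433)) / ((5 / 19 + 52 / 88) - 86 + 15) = 5016 / 88871951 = 0.00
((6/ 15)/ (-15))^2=4/ 5625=0.00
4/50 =2/25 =0.08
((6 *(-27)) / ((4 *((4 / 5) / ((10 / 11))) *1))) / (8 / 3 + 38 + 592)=-0.07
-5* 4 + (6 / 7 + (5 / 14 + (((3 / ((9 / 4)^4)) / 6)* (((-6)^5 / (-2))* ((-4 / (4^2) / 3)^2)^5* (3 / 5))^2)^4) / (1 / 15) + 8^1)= -4590750258057406531554443026773980062653919727775116710379519999993 / 793463007565477672120521016973280504656233039368538690682880000000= -5.79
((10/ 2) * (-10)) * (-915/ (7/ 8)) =52285.71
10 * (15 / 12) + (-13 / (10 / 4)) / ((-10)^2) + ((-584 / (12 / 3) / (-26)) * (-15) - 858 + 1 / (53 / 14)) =-80054791 / 86125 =-929.52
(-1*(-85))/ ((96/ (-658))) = -582.60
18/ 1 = 18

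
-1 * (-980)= 980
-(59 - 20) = -39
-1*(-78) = 78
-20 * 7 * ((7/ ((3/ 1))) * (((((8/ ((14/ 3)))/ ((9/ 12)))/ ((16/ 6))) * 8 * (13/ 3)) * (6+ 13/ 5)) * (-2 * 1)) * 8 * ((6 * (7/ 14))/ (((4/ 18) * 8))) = 2253888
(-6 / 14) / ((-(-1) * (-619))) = 3 / 4333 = 0.00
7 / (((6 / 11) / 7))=539 / 6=89.83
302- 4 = 298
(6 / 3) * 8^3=1024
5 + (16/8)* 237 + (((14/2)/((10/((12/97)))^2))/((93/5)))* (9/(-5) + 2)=3492856109/7291975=479.00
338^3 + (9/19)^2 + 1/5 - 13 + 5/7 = 487893703852/12635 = 38614460.14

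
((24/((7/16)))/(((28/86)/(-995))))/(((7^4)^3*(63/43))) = -117744320/14242684529829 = -0.00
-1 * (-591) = 591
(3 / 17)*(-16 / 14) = -0.20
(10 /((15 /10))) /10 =2 /3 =0.67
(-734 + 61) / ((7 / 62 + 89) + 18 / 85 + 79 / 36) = -63840780 / 8681503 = -7.35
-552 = -552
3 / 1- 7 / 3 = 2 / 3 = 0.67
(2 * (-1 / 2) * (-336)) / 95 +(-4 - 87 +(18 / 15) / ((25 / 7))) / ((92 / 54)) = -5427429 / 109250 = -49.68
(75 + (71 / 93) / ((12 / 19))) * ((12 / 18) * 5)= 425245 / 1674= 254.03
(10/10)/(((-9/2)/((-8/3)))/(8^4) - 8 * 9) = -65536/4718565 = -0.01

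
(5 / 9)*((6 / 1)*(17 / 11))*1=170 / 33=5.15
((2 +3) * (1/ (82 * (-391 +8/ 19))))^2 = 9025/ 370299024484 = 0.00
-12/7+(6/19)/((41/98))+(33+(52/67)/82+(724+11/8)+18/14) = 2217565725/2922808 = 758.71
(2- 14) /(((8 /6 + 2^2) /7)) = -63 /4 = -15.75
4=4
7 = 7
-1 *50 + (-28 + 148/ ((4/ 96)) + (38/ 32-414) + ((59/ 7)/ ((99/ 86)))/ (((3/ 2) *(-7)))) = 3060.49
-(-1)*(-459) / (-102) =9 / 2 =4.50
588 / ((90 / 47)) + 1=4621 / 15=308.07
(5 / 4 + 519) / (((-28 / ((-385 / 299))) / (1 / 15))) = 22891 / 14352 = 1.59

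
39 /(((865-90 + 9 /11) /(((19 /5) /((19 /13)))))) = 5577 /42670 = 0.13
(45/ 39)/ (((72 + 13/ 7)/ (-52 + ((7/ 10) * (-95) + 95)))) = -105/ 286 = -0.37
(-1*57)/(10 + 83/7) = -133/51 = -2.61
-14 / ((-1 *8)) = 7 / 4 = 1.75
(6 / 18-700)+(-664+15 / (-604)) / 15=-6740051 / 9060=-743.93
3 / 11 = 0.27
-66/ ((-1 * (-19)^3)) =-66/ 6859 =-0.01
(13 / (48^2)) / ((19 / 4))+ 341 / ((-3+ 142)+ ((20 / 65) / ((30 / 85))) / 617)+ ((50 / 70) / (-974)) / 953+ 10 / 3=688293158661500195 / 118922757892723008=5.79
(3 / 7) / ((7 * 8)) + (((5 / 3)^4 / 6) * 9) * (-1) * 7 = -857419 / 10584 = -81.01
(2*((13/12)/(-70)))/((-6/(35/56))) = 13/4032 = 0.00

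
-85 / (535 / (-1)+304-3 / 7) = 119 / 324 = 0.37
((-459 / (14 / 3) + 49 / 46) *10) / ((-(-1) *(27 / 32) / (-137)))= 157973.26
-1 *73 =-73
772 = 772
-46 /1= -46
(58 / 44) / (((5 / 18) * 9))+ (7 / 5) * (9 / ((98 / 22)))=1292 / 385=3.36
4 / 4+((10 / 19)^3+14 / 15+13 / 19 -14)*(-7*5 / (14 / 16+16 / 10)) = 174.04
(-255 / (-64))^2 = 65025 / 4096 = 15.88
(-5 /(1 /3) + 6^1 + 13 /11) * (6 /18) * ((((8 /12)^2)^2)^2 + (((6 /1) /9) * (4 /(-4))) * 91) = 158.00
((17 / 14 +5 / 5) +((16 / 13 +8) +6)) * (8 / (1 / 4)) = 50800 / 91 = 558.24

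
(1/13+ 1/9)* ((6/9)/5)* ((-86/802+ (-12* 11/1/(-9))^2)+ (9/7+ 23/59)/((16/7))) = 2021231531/373693905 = 5.41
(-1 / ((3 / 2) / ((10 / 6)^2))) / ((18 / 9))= -0.93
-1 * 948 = -948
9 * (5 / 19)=45 / 19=2.37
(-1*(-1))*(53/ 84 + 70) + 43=9545/ 84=113.63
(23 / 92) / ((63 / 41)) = 41 / 252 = 0.16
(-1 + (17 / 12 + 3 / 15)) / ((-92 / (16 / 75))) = -37 / 25875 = -0.00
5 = 5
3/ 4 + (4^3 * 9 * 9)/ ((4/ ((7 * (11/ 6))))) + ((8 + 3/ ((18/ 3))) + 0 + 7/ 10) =16641.95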